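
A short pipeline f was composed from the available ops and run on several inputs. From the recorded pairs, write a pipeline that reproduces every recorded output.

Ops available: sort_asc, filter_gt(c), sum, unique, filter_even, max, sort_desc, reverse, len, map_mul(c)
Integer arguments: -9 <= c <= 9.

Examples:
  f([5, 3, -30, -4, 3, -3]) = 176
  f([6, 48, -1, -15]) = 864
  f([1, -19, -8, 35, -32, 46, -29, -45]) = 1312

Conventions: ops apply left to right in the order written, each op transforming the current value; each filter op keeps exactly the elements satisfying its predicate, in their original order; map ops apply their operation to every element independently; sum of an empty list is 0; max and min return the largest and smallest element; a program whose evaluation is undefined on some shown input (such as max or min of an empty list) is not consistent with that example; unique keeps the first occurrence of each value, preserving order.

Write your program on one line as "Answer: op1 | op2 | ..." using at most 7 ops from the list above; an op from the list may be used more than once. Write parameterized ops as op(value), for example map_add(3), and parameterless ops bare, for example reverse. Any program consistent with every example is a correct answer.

map_mul(-8) | sort_desc | sort_asc | map_mul(-2) | filter_gt(-6) | sum

Check, running the answer program on each example:
  [5, 3, -30, -4, 3, -3] -> [-40, -24, 240, 32, -24, 24] -> [240, 32, 24, -24, -24, -40] -> [-40, -24, -24, 24, 32, 240] -> [80, 48, 48, -48, -64, -480] -> [80, 48, 48] -> 176
  [6, 48, -1, -15] -> [-48, -384, 8, 120] -> [120, 8, -48, -384] -> [-384, -48, 8, 120] -> [768, 96, -16, -240] -> [768, 96] -> 864
  [1, -19, -8, 35, -32, 46, -29, -45] -> [-8, 152, 64, -280, 256, -368, 232, 360] -> [360, 256, 232, 152, 64, -8, -280, -368] -> [-368, -280, -8, 64, 152, 232, 256, 360] -> [736, 560, 16, -128, -304, -464, -512, -720] -> [736, 560, 16] -> 1312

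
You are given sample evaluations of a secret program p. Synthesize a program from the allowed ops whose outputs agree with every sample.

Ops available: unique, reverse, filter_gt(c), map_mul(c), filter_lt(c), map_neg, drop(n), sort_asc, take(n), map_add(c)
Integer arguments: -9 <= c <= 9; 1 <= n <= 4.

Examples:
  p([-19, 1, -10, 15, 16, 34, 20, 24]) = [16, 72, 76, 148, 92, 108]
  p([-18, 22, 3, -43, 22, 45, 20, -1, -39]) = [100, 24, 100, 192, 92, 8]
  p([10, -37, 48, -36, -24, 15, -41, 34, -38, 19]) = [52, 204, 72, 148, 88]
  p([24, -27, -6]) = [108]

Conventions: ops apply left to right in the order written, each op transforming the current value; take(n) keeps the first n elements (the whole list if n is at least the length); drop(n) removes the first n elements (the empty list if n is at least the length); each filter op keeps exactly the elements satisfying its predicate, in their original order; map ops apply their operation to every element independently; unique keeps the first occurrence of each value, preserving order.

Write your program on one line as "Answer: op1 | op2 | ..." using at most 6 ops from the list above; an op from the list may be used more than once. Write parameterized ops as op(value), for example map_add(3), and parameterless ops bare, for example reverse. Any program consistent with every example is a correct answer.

filter_gt(-4) | reverse | map_add(3) | reverse | map_mul(4)

Check, running the answer program on each example:
  [-19, 1, -10, 15, 16, 34, 20, 24] -> [1, 15, 16, 34, 20, 24] -> [24, 20, 34, 16, 15, 1] -> [27, 23, 37, 19, 18, 4] -> [4, 18, 19, 37, 23, 27] -> [16, 72, 76, 148, 92, 108]
  [-18, 22, 3, -43, 22, 45, 20, -1, -39] -> [22, 3, 22, 45, 20, -1] -> [-1, 20, 45, 22, 3, 22] -> [2, 23, 48, 25, 6, 25] -> [25, 6, 25, 48, 23, 2] -> [100, 24, 100, 192, 92, 8]
  [10, -37, 48, -36, -24, 15, -41, 34, -38, 19] -> [10, 48, 15, 34, 19] -> [19, 34, 15, 48, 10] -> [22, 37, 18, 51, 13] -> [13, 51, 18, 37, 22] -> [52, 204, 72, 148, 88]
  [24, -27, -6] -> [24] -> [24] -> [27] -> [27] -> [108]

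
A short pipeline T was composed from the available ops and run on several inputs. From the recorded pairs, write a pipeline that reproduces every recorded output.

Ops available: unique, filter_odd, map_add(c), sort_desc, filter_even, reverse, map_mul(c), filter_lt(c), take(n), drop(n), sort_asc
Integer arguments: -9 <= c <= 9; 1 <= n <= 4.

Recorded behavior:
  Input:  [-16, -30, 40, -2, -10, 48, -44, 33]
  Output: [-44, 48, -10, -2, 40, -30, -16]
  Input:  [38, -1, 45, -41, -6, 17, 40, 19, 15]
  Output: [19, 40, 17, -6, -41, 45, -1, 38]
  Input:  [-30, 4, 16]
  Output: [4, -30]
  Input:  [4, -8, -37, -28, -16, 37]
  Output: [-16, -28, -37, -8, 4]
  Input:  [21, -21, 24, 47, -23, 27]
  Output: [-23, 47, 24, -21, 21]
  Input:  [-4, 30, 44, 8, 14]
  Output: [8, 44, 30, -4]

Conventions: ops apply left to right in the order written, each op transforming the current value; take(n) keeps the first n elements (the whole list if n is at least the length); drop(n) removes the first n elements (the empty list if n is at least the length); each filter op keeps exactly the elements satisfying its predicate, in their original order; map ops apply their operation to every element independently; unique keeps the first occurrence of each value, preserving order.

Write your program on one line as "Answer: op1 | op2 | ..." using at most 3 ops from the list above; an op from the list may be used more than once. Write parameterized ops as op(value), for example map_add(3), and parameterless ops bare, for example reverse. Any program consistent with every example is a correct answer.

reverse | drop(1)

Check, running the answer program on each example:
  [-16, -30, 40, -2, -10, 48, -44, 33] -> [33, -44, 48, -10, -2, 40, -30, -16] -> [-44, 48, -10, -2, 40, -30, -16]
  [38, -1, 45, -41, -6, 17, 40, 19, 15] -> [15, 19, 40, 17, -6, -41, 45, -1, 38] -> [19, 40, 17, -6, -41, 45, -1, 38]
  [-30, 4, 16] -> [16, 4, -30] -> [4, -30]
  [4, -8, -37, -28, -16, 37] -> [37, -16, -28, -37, -8, 4] -> [-16, -28, -37, -8, 4]
  [21, -21, 24, 47, -23, 27] -> [27, -23, 47, 24, -21, 21] -> [-23, 47, 24, -21, 21]
  [-4, 30, 44, 8, 14] -> [14, 8, 44, 30, -4] -> [8, 44, 30, -4]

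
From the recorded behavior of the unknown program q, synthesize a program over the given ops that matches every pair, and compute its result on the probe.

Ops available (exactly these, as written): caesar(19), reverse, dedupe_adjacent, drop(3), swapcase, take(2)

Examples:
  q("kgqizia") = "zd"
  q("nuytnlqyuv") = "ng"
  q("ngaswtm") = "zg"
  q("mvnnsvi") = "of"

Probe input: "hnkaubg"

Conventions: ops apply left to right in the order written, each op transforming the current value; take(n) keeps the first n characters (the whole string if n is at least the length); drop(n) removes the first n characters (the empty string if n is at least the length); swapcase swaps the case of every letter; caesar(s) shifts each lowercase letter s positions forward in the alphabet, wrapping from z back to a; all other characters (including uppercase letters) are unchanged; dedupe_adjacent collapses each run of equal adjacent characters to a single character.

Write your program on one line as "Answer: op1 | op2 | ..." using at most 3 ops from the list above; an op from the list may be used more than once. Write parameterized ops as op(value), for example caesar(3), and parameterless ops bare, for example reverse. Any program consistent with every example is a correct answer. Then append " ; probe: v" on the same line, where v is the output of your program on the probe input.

take(2) | caesar(19) | reverse ; probe: "ga"

Check, running the answer program on each example:
  "kgqizia" -> "kg" -> "dz" -> "zd"
  "nuytnlqyuv" -> "nu" -> "gn" -> "ng"
  "ngaswtm" -> "ng" -> "gz" -> "zg"
  "mvnnsvi" -> "mv" -> "fo" -> "of"
  probe: "hnkaubg" -> "hn" -> "ag" -> "ga"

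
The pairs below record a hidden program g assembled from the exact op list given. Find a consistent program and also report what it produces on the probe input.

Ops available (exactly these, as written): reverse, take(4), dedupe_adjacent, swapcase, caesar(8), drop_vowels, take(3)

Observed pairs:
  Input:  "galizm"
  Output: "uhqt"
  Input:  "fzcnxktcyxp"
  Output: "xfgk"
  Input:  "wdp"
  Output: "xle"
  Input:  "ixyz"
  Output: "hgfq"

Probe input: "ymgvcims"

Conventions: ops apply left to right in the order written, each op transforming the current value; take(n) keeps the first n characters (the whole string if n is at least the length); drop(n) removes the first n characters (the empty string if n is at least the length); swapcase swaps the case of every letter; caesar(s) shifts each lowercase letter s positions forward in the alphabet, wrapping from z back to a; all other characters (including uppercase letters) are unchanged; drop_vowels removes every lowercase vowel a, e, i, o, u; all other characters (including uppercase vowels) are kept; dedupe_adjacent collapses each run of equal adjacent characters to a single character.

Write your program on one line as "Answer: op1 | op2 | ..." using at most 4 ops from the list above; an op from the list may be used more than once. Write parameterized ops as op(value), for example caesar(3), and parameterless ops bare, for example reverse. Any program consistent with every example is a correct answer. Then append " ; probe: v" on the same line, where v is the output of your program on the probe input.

reverse | take(4) | caesar(8) ; probe: "auqk"

Check, running the answer program on each example:
  "galizm" -> "mzilag" -> "mzil" -> "uhqt"
  "fzcnxktcyxp" -> "pxyctkxnczf" -> "pxyc" -> "xfgk"
  "wdp" -> "pdw" -> "pdw" -> "xle"
  "ixyz" -> "zyxi" -> "zyxi" -> "hgfq"
  probe: "ymgvcims" -> "smicvgmy" -> "smic" -> "auqk"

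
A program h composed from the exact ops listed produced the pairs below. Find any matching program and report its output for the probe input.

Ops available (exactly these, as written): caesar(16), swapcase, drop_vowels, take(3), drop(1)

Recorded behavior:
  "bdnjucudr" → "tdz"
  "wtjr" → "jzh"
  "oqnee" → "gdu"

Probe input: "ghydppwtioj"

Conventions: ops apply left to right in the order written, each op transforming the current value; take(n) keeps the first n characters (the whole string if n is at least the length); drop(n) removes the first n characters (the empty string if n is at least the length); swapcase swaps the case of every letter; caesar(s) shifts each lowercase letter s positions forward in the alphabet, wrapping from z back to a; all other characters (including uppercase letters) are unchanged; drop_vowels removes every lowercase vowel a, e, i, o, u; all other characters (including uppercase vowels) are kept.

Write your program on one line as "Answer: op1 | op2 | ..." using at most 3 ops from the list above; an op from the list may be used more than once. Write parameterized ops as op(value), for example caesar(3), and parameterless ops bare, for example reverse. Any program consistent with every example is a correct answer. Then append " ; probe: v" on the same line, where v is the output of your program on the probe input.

caesar(16) | drop(1) | take(3) ; probe: "xot"

Check, running the answer program on each example:
  "bdnjucudr" -> "rtdzkskth" -> "tdzkskth" -> "tdz"
  "wtjr" -> "mjzh" -> "jzh" -> "jzh"
  "oqnee" -> "egduu" -> "gduu" -> "gdu"
  probe: "ghydppwtioj" -> "wxotffmjyez" -> "xotffmjyez" -> "xot"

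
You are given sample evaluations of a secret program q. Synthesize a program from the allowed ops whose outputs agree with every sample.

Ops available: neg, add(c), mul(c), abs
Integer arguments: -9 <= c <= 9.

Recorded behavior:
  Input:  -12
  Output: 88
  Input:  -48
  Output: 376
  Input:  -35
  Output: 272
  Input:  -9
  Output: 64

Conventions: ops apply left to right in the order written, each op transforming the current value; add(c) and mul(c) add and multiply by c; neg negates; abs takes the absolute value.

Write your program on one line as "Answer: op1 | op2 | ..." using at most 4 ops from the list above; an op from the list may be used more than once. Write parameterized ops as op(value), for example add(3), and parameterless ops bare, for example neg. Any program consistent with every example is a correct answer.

add(1) | mul(8) | neg

Check, running the answer program on each example:
  -12 -> -11 -> -88 -> 88
  -48 -> -47 -> -376 -> 376
  -35 -> -34 -> -272 -> 272
  -9 -> -8 -> -64 -> 64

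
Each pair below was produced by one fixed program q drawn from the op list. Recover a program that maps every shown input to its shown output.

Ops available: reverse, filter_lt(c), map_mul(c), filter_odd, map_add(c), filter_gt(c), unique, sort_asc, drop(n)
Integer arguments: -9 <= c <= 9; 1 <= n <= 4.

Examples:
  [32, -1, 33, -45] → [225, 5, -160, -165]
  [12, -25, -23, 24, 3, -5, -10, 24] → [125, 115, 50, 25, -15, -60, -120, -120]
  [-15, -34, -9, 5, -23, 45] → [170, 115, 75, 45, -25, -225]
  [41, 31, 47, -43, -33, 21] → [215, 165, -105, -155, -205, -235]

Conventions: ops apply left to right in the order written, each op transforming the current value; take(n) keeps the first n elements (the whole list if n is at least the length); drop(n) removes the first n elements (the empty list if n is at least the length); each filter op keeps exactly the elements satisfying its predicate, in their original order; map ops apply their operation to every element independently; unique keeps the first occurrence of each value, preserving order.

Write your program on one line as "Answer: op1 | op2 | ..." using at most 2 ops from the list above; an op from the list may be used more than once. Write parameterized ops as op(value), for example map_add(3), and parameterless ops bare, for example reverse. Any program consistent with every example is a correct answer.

sort_asc | map_mul(-5)

Check, running the answer program on each example:
  [32, -1, 33, -45] -> [-45, -1, 32, 33] -> [225, 5, -160, -165]
  [12, -25, -23, 24, 3, -5, -10, 24] -> [-25, -23, -10, -5, 3, 12, 24, 24] -> [125, 115, 50, 25, -15, -60, -120, -120]
  [-15, -34, -9, 5, -23, 45] -> [-34, -23, -15, -9, 5, 45] -> [170, 115, 75, 45, -25, -225]
  [41, 31, 47, -43, -33, 21] -> [-43, -33, 21, 31, 41, 47] -> [215, 165, -105, -155, -205, -235]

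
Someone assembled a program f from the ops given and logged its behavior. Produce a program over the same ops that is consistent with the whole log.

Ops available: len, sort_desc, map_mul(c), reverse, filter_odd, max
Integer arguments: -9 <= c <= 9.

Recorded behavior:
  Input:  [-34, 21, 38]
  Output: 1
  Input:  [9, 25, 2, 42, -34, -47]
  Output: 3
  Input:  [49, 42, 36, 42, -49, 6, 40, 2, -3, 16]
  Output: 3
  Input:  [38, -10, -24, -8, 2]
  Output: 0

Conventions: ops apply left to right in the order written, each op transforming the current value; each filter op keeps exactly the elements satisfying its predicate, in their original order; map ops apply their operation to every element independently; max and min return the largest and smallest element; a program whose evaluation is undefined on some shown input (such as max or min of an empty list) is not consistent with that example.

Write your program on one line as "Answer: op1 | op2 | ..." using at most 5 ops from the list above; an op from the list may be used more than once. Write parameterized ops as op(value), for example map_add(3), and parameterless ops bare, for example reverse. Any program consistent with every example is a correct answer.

filter_odd | sort_desc | reverse | len

Check, running the answer program on each example:
  [-34, 21, 38] -> [21] -> [21] -> [21] -> 1
  [9, 25, 2, 42, -34, -47] -> [9, 25, -47] -> [25, 9, -47] -> [-47, 9, 25] -> 3
  [49, 42, 36, 42, -49, 6, 40, 2, -3, 16] -> [49, -49, -3] -> [49, -3, -49] -> [-49, -3, 49] -> 3
  [38, -10, -24, -8, 2] -> [] -> [] -> [] -> 0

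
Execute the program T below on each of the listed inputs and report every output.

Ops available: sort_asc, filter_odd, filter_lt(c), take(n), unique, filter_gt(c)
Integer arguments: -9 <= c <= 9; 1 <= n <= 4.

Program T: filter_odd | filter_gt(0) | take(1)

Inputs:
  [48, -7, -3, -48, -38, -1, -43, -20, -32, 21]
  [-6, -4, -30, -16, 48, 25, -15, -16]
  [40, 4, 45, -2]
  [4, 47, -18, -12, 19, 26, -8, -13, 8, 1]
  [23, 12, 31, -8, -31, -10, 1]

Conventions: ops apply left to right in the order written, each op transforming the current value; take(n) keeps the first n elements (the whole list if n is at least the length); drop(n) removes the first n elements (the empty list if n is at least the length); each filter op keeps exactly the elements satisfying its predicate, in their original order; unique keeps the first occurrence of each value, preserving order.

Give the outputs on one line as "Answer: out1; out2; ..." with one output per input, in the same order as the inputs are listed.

[21]; [25]; [45]; [47]; [23]

Execution, op by op:
  [48, -7, -3, -48, -38, -1, -43, -20, -32, 21] -> [-7, -3, -1, -43, 21] -> [21] -> [21]
  [-6, -4, -30, -16, 48, 25, -15, -16] -> [25, -15] -> [25] -> [25]
  [40, 4, 45, -2] -> [45] -> [45] -> [45]
  [4, 47, -18, -12, 19, 26, -8, -13, 8, 1] -> [47, 19, -13, 1] -> [47, 19, 1] -> [47]
  [23, 12, 31, -8, -31, -10, 1] -> [23, 31, -31, 1] -> [23, 31, 1] -> [23]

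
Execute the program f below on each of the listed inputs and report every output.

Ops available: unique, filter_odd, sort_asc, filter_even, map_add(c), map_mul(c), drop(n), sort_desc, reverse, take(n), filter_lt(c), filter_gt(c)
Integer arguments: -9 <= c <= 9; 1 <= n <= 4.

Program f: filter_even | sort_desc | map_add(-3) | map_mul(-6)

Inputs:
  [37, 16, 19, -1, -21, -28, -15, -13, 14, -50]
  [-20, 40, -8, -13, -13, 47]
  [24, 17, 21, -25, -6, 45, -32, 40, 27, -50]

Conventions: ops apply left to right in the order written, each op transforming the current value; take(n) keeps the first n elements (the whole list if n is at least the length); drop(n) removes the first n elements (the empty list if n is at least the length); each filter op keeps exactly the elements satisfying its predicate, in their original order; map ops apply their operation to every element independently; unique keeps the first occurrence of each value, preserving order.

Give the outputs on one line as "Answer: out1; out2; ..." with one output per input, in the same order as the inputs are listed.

Execution, op by op:
  [37, 16, 19, -1, -21, -28, -15, -13, 14, -50] -> [16, -28, 14, -50] -> [16, 14, -28, -50] -> [13, 11, -31, -53] -> [-78, -66, 186, 318]
  [-20, 40, -8, -13, -13, 47] -> [-20, 40, -8] -> [40, -8, -20] -> [37, -11, -23] -> [-222, 66, 138]
  [24, 17, 21, -25, -6, 45, -32, 40, 27, -50] -> [24, -6, -32, 40, -50] -> [40, 24, -6, -32, -50] -> [37, 21, -9, -35, -53] -> [-222, -126, 54, 210, 318]

[-78, -66, 186, 318]; [-222, 66, 138]; [-222, -126, 54, 210, 318]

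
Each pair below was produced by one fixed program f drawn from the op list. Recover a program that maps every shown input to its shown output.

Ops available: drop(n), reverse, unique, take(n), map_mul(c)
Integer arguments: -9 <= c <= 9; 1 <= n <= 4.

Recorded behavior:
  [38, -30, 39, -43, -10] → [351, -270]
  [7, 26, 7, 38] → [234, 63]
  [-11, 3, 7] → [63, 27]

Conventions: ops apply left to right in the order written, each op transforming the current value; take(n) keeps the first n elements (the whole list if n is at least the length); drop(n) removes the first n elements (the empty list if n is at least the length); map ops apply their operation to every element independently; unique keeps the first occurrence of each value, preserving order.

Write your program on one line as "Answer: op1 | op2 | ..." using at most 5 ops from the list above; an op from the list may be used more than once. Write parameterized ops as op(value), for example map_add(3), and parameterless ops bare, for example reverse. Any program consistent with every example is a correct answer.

take(3) | unique | map_mul(9) | reverse | take(2)

Check, running the answer program on each example:
  [38, -30, 39, -43, -10] -> [38, -30, 39] -> [38, -30, 39] -> [342, -270, 351] -> [351, -270, 342] -> [351, -270]
  [7, 26, 7, 38] -> [7, 26, 7] -> [7, 26] -> [63, 234] -> [234, 63] -> [234, 63]
  [-11, 3, 7] -> [-11, 3, 7] -> [-11, 3, 7] -> [-99, 27, 63] -> [63, 27, -99] -> [63, 27]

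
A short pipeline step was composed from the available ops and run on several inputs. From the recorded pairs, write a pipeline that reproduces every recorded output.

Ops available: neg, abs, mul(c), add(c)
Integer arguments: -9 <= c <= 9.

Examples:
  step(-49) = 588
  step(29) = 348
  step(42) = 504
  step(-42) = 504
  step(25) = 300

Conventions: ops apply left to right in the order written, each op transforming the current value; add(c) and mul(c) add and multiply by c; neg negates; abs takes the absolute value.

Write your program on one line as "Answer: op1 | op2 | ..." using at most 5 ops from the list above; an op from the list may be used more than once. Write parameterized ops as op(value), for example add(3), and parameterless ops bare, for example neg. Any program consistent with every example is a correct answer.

abs | mul(-3) | neg | mul(-4) | abs

Check, running the answer program on each example:
  -49 -> 49 -> -147 -> 147 -> -588 -> 588
  29 -> 29 -> -87 -> 87 -> -348 -> 348
  42 -> 42 -> -126 -> 126 -> -504 -> 504
  -42 -> 42 -> -126 -> 126 -> -504 -> 504
  25 -> 25 -> -75 -> 75 -> -300 -> 300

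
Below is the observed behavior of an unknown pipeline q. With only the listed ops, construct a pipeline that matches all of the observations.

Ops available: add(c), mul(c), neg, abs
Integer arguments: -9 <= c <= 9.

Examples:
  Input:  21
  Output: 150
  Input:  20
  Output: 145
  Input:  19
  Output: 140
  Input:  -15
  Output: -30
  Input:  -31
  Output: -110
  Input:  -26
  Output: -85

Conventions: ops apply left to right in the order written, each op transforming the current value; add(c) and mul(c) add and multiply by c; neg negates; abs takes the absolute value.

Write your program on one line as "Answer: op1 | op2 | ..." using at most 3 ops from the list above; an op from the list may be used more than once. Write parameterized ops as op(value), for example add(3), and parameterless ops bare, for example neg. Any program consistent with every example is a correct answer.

neg | add(-9) | mul(-5)

Check, running the answer program on each example:
  21 -> -21 -> -30 -> 150
  20 -> -20 -> -29 -> 145
  19 -> -19 -> -28 -> 140
  -15 -> 15 -> 6 -> -30
  -31 -> 31 -> 22 -> -110
  -26 -> 26 -> 17 -> -85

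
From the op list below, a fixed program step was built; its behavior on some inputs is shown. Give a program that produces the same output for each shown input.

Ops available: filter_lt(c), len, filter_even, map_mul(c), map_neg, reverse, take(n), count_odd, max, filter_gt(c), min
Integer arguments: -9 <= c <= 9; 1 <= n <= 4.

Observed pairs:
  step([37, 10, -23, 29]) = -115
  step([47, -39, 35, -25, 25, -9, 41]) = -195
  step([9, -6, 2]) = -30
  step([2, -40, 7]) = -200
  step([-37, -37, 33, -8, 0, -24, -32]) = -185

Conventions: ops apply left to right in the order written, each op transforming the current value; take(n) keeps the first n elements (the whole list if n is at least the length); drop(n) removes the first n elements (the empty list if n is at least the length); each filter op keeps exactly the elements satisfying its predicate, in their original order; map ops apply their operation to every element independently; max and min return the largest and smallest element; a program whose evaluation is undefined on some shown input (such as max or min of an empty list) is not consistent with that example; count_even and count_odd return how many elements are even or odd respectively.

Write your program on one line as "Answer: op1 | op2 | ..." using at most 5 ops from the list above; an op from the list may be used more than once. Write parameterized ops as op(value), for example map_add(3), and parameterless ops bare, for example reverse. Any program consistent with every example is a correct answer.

map_neg | reverse | map_mul(-5) | min

Check, running the answer program on each example:
  [37, 10, -23, 29] -> [-37, -10, 23, -29] -> [-29, 23, -10, -37] -> [145, -115, 50, 185] -> -115
  [47, -39, 35, -25, 25, -9, 41] -> [-47, 39, -35, 25, -25, 9, -41] -> [-41, 9, -25, 25, -35, 39, -47] -> [205, -45, 125, -125, 175, -195, 235] -> -195
  [9, -6, 2] -> [-9, 6, -2] -> [-2, 6, -9] -> [10, -30, 45] -> -30
  [2, -40, 7] -> [-2, 40, -7] -> [-7, 40, -2] -> [35, -200, 10] -> -200
  [-37, -37, 33, -8, 0, -24, -32] -> [37, 37, -33, 8, 0, 24, 32] -> [32, 24, 0, 8, -33, 37, 37] -> [-160, -120, 0, -40, 165, -185, -185] -> -185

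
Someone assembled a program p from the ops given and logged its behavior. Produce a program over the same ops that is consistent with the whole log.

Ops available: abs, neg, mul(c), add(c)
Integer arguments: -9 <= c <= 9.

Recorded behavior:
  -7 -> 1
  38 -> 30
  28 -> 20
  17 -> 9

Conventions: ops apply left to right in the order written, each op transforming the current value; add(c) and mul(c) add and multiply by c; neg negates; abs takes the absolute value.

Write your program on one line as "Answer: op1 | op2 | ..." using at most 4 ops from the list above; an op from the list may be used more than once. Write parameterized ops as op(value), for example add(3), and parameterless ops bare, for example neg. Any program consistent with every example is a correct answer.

abs | add(-8) | mul(-1) | abs

Check, running the answer program on each example:
  -7 -> 7 -> -1 -> 1 -> 1
  38 -> 38 -> 30 -> -30 -> 30
  28 -> 28 -> 20 -> -20 -> 20
  17 -> 17 -> 9 -> -9 -> 9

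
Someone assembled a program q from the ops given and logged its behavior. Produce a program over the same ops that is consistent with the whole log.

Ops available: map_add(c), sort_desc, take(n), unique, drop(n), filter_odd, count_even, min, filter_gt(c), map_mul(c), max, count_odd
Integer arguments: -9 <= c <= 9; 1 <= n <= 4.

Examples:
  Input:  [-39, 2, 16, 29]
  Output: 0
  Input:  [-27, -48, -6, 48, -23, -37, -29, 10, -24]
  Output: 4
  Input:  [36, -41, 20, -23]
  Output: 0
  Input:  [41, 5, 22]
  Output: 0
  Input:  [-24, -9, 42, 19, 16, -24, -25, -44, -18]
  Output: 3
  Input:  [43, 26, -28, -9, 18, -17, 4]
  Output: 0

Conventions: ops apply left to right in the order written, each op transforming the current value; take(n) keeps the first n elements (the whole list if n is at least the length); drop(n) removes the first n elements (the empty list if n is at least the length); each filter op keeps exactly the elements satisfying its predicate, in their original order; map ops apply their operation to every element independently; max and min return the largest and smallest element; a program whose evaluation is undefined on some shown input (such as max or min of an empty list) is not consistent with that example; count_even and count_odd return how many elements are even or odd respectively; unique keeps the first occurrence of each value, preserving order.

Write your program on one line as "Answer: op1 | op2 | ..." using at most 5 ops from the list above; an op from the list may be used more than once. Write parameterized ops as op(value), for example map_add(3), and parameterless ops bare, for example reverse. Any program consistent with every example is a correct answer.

map_mul(-6) | filter_gt(4) | drop(3) | count_even

Check, running the answer program on each example:
  [-39, 2, 16, 29] -> [234, -12, -96, -174] -> [234] -> [] -> 0
  [-27, -48, -6, 48, -23, -37, -29, 10, -24] -> [162, 288, 36, -288, 138, 222, 174, -60, 144] -> [162, 288, 36, 138, 222, 174, 144] -> [138, 222, 174, 144] -> 4
  [36, -41, 20, -23] -> [-216, 246, -120, 138] -> [246, 138] -> [] -> 0
  [41, 5, 22] -> [-246, -30, -132] -> [] -> [] -> 0
  [-24, -9, 42, 19, 16, -24, -25, -44, -18] -> [144, 54, -252, -114, -96, 144, 150, 264, 108] -> [144, 54, 144, 150, 264, 108] -> [150, 264, 108] -> 3
  [43, 26, -28, -9, 18, -17, 4] -> [-258, -156, 168, 54, -108, 102, -24] -> [168, 54, 102] -> [] -> 0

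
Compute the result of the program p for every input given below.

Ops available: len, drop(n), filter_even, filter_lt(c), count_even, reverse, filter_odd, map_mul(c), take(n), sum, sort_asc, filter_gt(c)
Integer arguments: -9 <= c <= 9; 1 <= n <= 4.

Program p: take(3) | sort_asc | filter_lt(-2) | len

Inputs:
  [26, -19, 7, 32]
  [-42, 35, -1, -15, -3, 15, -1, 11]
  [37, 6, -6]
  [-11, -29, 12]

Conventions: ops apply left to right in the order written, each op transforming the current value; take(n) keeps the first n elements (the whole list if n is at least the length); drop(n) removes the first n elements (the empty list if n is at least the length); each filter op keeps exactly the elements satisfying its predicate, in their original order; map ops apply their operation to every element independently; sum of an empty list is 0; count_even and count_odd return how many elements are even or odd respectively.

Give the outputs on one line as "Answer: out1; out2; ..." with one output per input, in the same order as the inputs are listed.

Execution, op by op:
  [26, -19, 7, 32] -> [26, -19, 7] -> [-19, 7, 26] -> [-19] -> 1
  [-42, 35, -1, -15, -3, 15, -1, 11] -> [-42, 35, -1] -> [-42, -1, 35] -> [-42] -> 1
  [37, 6, -6] -> [37, 6, -6] -> [-6, 6, 37] -> [-6] -> 1
  [-11, -29, 12] -> [-11, -29, 12] -> [-29, -11, 12] -> [-29, -11] -> 2

1; 1; 1; 2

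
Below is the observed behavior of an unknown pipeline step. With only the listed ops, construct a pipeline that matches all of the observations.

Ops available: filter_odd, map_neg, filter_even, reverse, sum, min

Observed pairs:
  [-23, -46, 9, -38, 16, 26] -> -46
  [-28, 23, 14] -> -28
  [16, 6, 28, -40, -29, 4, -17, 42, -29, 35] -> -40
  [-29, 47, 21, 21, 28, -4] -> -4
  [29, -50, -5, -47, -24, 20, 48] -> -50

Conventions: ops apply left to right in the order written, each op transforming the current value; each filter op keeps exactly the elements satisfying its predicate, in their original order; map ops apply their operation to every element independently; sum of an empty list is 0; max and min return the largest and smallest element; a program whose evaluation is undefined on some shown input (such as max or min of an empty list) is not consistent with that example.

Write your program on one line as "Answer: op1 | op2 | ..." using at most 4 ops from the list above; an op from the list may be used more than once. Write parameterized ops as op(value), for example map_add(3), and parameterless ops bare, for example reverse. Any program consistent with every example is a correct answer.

reverse | filter_even | reverse | min

Check, running the answer program on each example:
  [-23, -46, 9, -38, 16, 26] -> [26, 16, -38, 9, -46, -23] -> [26, 16, -38, -46] -> [-46, -38, 16, 26] -> -46
  [-28, 23, 14] -> [14, 23, -28] -> [14, -28] -> [-28, 14] -> -28
  [16, 6, 28, -40, -29, 4, -17, 42, -29, 35] -> [35, -29, 42, -17, 4, -29, -40, 28, 6, 16] -> [42, 4, -40, 28, 6, 16] -> [16, 6, 28, -40, 4, 42] -> -40
  [-29, 47, 21, 21, 28, -4] -> [-4, 28, 21, 21, 47, -29] -> [-4, 28] -> [28, -4] -> -4
  [29, -50, -5, -47, -24, 20, 48] -> [48, 20, -24, -47, -5, -50, 29] -> [48, 20, -24, -50] -> [-50, -24, 20, 48] -> -50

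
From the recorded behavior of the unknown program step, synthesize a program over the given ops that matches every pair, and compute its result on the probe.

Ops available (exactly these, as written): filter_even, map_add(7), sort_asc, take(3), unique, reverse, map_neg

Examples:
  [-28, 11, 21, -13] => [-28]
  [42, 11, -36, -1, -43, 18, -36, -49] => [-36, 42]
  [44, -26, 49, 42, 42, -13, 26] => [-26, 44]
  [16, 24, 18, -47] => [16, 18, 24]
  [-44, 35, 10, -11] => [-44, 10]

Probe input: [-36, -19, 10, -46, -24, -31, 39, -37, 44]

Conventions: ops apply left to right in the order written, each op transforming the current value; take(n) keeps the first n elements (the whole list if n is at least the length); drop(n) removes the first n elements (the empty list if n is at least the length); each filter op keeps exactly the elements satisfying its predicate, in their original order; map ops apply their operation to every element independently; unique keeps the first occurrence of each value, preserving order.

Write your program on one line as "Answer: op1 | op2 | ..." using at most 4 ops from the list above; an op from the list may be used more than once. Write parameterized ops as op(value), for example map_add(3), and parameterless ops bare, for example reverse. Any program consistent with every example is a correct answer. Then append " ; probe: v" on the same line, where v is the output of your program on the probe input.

take(3) | sort_asc | filter_even ; probe: [-36, 10]

Check, running the answer program on each example:
  [-28, 11, 21, -13] -> [-28, 11, 21] -> [-28, 11, 21] -> [-28]
  [42, 11, -36, -1, -43, 18, -36, -49] -> [42, 11, -36] -> [-36, 11, 42] -> [-36, 42]
  [44, -26, 49, 42, 42, -13, 26] -> [44, -26, 49] -> [-26, 44, 49] -> [-26, 44]
  [16, 24, 18, -47] -> [16, 24, 18] -> [16, 18, 24] -> [16, 18, 24]
  [-44, 35, 10, -11] -> [-44, 35, 10] -> [-44, 10, 35] -> [-44, 10]
  probe: [-36, -19, 10, -46, -24, -31, 39, -37, 44] -> [-36, -19, 10] -> [-36, -19, 10] -> [-36, 10]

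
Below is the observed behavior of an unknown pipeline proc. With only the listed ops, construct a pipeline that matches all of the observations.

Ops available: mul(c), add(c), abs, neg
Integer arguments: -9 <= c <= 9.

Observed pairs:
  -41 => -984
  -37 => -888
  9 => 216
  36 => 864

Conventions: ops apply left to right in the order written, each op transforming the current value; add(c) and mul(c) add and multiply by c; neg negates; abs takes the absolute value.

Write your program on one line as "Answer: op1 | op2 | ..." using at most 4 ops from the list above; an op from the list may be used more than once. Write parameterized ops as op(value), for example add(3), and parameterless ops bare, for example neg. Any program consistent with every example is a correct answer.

mul(-6) | neg | mul(4)

Check, running the answer program on each example:
  -41 -> 246 -> -246 -> -984
  -37 -> 222 -> -222 -> -888
  9 -> -54 -> 54 -> 216
  36 -> -216 -> 216 -> 864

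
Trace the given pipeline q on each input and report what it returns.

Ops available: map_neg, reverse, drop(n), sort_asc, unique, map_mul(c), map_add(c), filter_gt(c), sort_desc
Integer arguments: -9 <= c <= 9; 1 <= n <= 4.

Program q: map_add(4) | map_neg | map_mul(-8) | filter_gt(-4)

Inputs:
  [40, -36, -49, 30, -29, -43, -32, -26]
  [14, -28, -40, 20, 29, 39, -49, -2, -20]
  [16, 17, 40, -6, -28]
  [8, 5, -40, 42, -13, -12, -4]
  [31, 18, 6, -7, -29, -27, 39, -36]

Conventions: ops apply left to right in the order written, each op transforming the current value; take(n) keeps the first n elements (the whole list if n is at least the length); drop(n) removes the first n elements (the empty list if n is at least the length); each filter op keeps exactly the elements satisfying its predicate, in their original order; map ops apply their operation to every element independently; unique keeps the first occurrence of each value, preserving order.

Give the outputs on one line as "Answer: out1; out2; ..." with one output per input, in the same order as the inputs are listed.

Execution, op by op:
  [40, -36, -49, 30, -29, -43, -32, -26] -> [44, -32, -45, 34, -25, -39, -28, -22] -> [-44, 32, 45, -34, 25, 39, 28, 22] -> [352, -256, -360, 272, -200, -312, -224, -176] -> [352, 272]
  [14, -28, -40, 20, 29, 39, -49, -2, -20] -> [18, -24, -36, 24, 33, 43, -45, 2, -16] -> [-18, 24, 36, -24, -33, -43, 45, -2, 16] -> [144, -192, -288, 192, 264, 344, -360, 16, -128] -> [144, 192, 264, 344, 16]
  [16, 17, 40, -6, -28] -> [20, 21, 44, -2, -24] -> [-20, -21, -44, 2, 24] -> [160, 168, 352, -16, -192] -> [160, 168, 352]
  [8, 5, -40, 42, -13, -12, -4] -> [12, 9, -36, 46, -9, -8, 0] -> [-12, -9, 36, -46, 9, 8, 0] -> [96, 72, -288, 368, -72, -64, 0] -> [96, 72, 368, 0]
  [31, 18, 6, -7, -29, -27, 39, -36] -> [35, 22, 10, -3, -25, -23, 43, -32] -> [-35, -22, -10, 3, 25, 23, -43, 32] -> [280, 176, 80, -24, -200, -184, 344, -256] -> [280, 176, 80, 344]

[352, 272]; [144, 192, 264, 344, 16]; [160, 168, 352]; [96, 72, 368, 0]; [280, 176, 80, 344]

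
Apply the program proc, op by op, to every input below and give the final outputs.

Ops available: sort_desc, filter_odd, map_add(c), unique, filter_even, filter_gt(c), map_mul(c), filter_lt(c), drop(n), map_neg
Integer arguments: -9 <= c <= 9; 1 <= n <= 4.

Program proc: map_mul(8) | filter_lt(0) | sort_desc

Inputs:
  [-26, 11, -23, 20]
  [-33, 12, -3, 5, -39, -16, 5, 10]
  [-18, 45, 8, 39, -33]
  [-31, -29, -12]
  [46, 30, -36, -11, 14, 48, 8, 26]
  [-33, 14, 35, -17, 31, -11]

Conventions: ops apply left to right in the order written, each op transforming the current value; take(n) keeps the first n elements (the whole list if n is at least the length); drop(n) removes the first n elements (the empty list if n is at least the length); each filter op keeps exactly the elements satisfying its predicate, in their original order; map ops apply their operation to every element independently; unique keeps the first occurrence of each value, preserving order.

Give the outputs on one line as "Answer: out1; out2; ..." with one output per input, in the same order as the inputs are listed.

Execution, op by op:
  [-26, 11, -23, 20] -> [-208, 88, -184, 160] -> [-208, -184] -> [-184, -208]
  [-33, 12, -3, 5, -39, -16, 5, 10] -> [-264, 96, -24, 40, -312, -128, 40, 80] -> [-264, -24, -312, -128] -> [-24, -128, -264, -312]
  [-18, 45, 8, 39, -33] -> [-144, 360, 64, 312, -264] -> [-144, -264] -> [-144, -264]
  [-31, -29, -12] -> [-248, -232, -96] -> [-248, -232, -96] -> [-96, -232, -248]
  [46, 30, -36, -11, 14, 48, 8, 26] -> [368, 240, -288, -88, 112, 384, 64, 208] -> [-288, -88] -> [-88, -288]
  [-33, 14, 35, -17, 31, -11] -> [-264, 112, 280, -136, 248, -88] -> [-264, -136, -88] -> [-88, -136, -264]

[-184, -208]; [-24, -128, -264, -312]; [-144, -264]; [-96, -232, -248]; [-88, -288]; [-88, -136, -264]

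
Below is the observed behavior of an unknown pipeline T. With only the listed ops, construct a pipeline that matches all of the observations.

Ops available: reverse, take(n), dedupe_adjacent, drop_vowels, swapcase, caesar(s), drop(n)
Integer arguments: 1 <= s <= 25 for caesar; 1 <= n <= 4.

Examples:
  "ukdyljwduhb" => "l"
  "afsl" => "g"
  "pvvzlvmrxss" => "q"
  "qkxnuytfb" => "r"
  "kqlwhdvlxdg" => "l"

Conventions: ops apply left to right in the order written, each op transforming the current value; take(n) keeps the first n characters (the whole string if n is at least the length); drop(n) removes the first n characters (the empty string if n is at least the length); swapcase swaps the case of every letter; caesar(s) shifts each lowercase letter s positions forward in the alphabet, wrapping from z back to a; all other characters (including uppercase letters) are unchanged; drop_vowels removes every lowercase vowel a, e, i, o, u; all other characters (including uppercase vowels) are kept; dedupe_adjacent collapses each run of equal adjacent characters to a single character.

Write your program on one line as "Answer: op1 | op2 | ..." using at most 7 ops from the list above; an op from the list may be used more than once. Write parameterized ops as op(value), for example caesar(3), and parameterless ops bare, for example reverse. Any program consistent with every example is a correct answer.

drop_vowels | caesar(1) | swapcase | take(2) | take(1) | swapcase

Check, running the answer program on each example:
  "ukdyljwduhb" -> "kdyljwdhb" -> "lezmkxeic" -> "LEZMKXEIC" -> "LE" -> "L" -> "l"
  "afsl" -> "fsl" -> "gtm" -> "GTM" -> "GT" -> "G" -> "g"
  "pvvzlvmrxss" -> "pvvzlvmrxss" -> "qwwamwnsytt" -> "QWWAMWNSYTT" -> "QW" -> "Q" -> "q"
  "qkxnuytfb" -> "qkxnytfb" -> "rlyozugc" -> "RLYOZUGC" -> "RL" -> "R" -> "r"
  "kqlwhdvlxdg" -> "kqlwhdvlxdg" -> "lrmxiewmyeh" -> "LRMXIEWMYEH" -> "LR" -> "L" -> "l"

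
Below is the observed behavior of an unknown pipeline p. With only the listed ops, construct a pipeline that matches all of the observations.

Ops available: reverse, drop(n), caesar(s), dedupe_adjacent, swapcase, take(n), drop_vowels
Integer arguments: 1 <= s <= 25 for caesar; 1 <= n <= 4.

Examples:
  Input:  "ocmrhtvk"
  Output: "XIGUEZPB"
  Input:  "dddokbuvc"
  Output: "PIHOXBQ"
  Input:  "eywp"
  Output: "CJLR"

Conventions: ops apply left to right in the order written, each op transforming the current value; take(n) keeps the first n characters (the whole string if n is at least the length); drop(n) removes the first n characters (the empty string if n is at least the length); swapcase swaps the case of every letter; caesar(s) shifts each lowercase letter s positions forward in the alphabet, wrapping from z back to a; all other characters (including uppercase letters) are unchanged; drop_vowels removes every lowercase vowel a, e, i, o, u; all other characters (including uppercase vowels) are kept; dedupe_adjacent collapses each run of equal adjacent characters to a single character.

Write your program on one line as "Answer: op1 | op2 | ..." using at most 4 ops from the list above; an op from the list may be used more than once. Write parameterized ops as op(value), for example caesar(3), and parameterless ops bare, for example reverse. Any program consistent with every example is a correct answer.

dedupe_adjacent | caesar(13) | swapcase | reverse

Check, running the answer program on each example:
  "ocmrhtvk" -> "ocmrhtvk" -> "bpzeugix" -> "BPZEUGIX" -> "XIGUEZPB"
  "dddokbuvc" -> "dokbuvc" -> "qbxohip" -> "QBXOHIP" -> "PIHOXBQ"
  "eywp" -> "eywp" -> "rljc" -> "RLJC" -> "CJLR"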